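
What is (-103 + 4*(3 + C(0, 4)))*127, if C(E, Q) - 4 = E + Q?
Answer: -7493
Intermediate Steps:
C(E, Q) = 4 + E + Q (C(E, Q) = 4 + (E + Q) = 4 + E + Q)
(-103 + 4*(3 + C(0, 4)))*127 = (-103 + 4*(3 + (4 + 0 + 4)))*127 = (-103 + 4*(3 + 8))*127 = (-103 + 4*11)*127 = (-103 + 44)*127 = -59*127 = -7493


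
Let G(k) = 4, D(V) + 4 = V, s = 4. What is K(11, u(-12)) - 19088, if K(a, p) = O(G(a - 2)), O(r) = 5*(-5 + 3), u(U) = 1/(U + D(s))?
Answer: -19098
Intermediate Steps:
D(V) = -4 + V
u(U) = 1/U (u(U) = 1/(U + (-4 + 4)) = 1/(U + 0) = 1/U)
O(r) = -10 (O(r) = 5*(-2) = -10)
K(a, p) = -10
K(11, u(-12)) - 19088 = -10 - 19088 = -19098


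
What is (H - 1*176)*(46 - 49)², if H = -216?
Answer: -3528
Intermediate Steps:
(H - 1*176)*(46 - 49)² = (-216 - 1*176)*(46 - 49)² = (-216 - 176)*(-3)² = -392*9 = -3528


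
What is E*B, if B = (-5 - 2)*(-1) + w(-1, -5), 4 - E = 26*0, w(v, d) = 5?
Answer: 48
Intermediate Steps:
E = 4 (E = 4 - 26*0 = 4 - 1*0 = 4 + 0 = 4)
B = 12 (B = (-5 - 2)*(-1) + 5 = -7*(-1) + 5 = 7 + 5 = 12)
E*B = 4*12 = 48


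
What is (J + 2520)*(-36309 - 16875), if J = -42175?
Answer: 2109011520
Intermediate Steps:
(J + 2520)*(-36309 - 16875) = (-42175 + 2520)*(-36309 - 16875) = -39655*(-53184) = 2109011520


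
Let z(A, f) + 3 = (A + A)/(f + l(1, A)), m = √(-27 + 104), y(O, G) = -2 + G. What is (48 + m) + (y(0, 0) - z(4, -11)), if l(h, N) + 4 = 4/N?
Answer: 347/7 + √77 ≈ 58.346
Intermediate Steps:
l(h, N) = -4 + 4/N
m = √77 ≈ 8.7750
z(A, f) = -3 + 2*A/(-4 + f + 4/A) (z(A, f) = -3 + (A + A)/(f + (-4 + 4/A)) = -3 + (2*A)/(-4 + f + 4/A) = -3 + 2*A/(-4 + f + 4/A))
(48 + m) + (y(0, 0) - z(4, -11)) = (48 + √77) + ((-2 + 0) - (-12 + 12*4 - 1*4*(-2*4 + 3*(-11)))/(4 + 4*(-4 - 11))) = (48 + √77) + (-2 - (-12 + 48 - 1*4*(-8 - 33))/(4 + 4*(-15))) = (48 + √77) + (-2 - (-12 + 48 - 1*4*(-41))/(4 - 60)) = (48 + √77) + (-2 - (-12 + 48 + 164)/(-56)) = (48 + √77) + (-2 - (-1)*200/56) = (48 + √77) + (-2 - 1*(-25/7)) = (48 + √77) + (-2 + 25/7) = (48 + √77) + 11/7 = 347/7 + √77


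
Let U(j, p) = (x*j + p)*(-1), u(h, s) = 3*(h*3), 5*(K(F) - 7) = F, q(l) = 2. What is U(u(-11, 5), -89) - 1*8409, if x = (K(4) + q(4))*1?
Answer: -36749/5 ≈ -7349.8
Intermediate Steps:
K(F) = 7 + F/5
u(h, s) = 9*h (u(h, s) = 3*(3*h) = 9*h)
x = 49/5 (x = ((7 + (⅕)*4) + 2)*1 = ((7 + ⅘) + 2)*1 = (39/5 + 2)*1 = (49/5)*1 = 49/5 ≈ 9.8000)
U(j, p) = -p - 49*j/5 (U(j, p) = (49*j/5 + p)*(-1) = (p + 49*j/5)*(-1) = -p - 49*j/5)
U(u(-11, 5), -89) - 1*8409 = (-1*(-89) - 441*(-11)/5) - 1*8409 = (89 - 49/5*(-99)) - 8409 = (89 + 4851/5) - 8409 = 5296/5 - 8409 = -36749/5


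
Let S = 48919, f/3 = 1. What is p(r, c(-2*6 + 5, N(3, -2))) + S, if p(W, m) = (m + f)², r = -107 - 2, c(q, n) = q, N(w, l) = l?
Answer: 48935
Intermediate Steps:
f = 3 (f = 3*1 = 3)
r = -109
p(W, m) = (3 + m)² (p(W, m) = (m + 3)² = (3 + m)²)
p(r, c(-2*6 + 5, N(3, -2))) + S = (3 + (-2*6 + 5))² + 48919 = (3 + (-12 + 5))² + 48919 = (3 - 7)² + 48919 = (-4)² + 48919 = 16 + 48919 = 48935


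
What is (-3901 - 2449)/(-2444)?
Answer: 3175/1222 ≈ 2.5982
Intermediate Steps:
(-3901 - 2449)/(-2444) = -6350*(-1/2444) = 3175/1222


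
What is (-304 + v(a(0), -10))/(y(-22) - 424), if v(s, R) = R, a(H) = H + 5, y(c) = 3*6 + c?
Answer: 157/214 ≈ 0.73364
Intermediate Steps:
y(c) = 18 + c
a(H) = 5 + H
(-304 + v(a(0), -10))/(y(-22) - 424) = (-304 - 10)/((18 - 22) - 424) = -314/(-4 - 424) = -314/(-428) = -314*(-1/428) = 157/214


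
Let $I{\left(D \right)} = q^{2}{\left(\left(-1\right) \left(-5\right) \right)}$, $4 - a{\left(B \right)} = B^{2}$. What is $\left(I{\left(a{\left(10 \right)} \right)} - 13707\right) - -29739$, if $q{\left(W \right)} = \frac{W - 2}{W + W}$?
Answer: $\frac{1603209}{100} \approx 16032.0$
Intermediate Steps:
$a{\left(B \right)} = 4 - B^{2}$
$q{\left(W \right)} = \frac{-2 + W}{2 W}$
$I{\left(D \right)} = \frac{9}{100}$ ($I{\left(D \right)} = \left(\frac{-2 - -5}{2 \left(\left(-1\right) \left(-5\right)\right)}\right)^{2} = \left(\frac{-2 + 5}{2 \cdot 5}\right)^{2} = \left(\frac{1}{2} \cdot \frac{1}{5} \cdot 3\right)^{2} = \left(\frac{3}{10}\right)^{2} = \frac{9}{100}$)
$\left(I{\left(a{\left(10 \right)} \right)} - 13707\right) - -29739 = \left(\frac{9}{100} - 13707\right) - -29739 = \left(\frac{9}{100} - 13707\right) + 29739 = - \frac{1370691}{100} + 29739 = \frac{1603209}{100}$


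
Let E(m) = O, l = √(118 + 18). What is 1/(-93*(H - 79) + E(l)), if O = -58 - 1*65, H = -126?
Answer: 1/18942 ≈ 5.2793e-5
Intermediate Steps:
l = 2*√34 (l = √136 = 2*√34 ≈ 11.662)
O = -123 (O = -58 - 65 = -123)
E(m) = -123
1/(-93*(H - 79) + E(l)) = 1/(-93*(-126 - 79) - 123) = 1/(-93*(-205) - 123) = 1/(19065 - 123) = 1/18942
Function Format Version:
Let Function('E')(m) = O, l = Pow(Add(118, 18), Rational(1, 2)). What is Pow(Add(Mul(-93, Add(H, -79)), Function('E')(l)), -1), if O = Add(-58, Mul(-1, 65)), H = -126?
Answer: Rational(1, 18942) ≈ 5.2793e-5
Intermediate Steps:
l = Mul(2, Pow(34, Rational(1, 2))) (l = Pow(136, Rational(1, 2)) = Mul(2, Pow(34, Rational(1, 2))) ≈ 11.662)
O = -123 (O = Add(-58, -65) = -123)
Function('E')(m) = -123
Pow(Add(Mul(-93, Add(H, -79)), Function('E')(l)), -1) = Pow(Add(Mul(-93, Add(-126, -79)), -123), -1) = Pow(Add(Mul(-93, -205), -123), -1) = Pow(Add(19065, -123), -1) = Pow(18942, -1) = Rational(1, 18942)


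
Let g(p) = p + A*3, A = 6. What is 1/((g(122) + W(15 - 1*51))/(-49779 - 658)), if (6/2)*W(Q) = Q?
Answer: -50437/128 ≈ -394.04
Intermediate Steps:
W(Q) = Q/3
g(p) = 18 + p (g(p) = p + 6*3 = p + 18 = 18 + p)
1/((g(122) + W(15 - 1*51))/(-49779 - 658)) = 1/(((18 + 122) + (15 - 1*51)/3)/(-49779 - 658)) = 1/((140 + (15 - 51)/3)/(-50437)) = 1/((140 + (⅓)*(-36))*(-1/50437)) = 1/((140 - 12)*(-1/50437)) = 1/(128*(-1/50437)) = 1/(-128/50437) = -50437/128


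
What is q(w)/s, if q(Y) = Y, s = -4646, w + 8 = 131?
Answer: -123/4646 ≈ -0.026474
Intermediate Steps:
w = 123 (w = -8 + 131 = 123)
q(w)/s = 123/(-4646) = 123*(-1/4646) = -123/4646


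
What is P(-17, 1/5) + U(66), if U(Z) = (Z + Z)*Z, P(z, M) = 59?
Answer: 8771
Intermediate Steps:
U(Z) = 2*Z² (U(Z) = (2*Z)*Z = 2*Z²)
P(-17, 1/5) + U(66) = 59 + 2*66² = 59 + 2*4356 = 59 + 8712 = 8771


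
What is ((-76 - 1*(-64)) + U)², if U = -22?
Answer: 1156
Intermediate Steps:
((-76 - 1*(-64)) + U)² = ((-76 - 1*(-64)) - 22)² = ((-76 + 64) - 22)² = (-12 - 22)² = (-34)² = 1156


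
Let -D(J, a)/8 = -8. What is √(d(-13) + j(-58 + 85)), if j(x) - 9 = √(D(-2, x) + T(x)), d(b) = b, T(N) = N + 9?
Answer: √6 ≈ 2.4495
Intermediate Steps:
D(J, a) = 64 (D(J, a) = -8*(-8) = 64)
T(N) = 9 + N
j(x) = 9 + √(73 + x) (j(x) = 9 + √(64 + (9 + x)) = 9 + √(73 + x))
√(d(-13) + j(-58 + 85)) = √(-13 + (9 + √(73 + (-58 + 85)))) = √(-13 + (9 + √(73 + 27))) = √(-13 + (9 + √100)) = √(-13 + (9 + 10)) = √(-13 + 19) = √6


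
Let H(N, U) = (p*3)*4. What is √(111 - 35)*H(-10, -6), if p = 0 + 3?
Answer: 72*√19 ≈ 313.84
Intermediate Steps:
p = 3
H(N, U) = 36 (H(N, U) = (3*3)*4 = 9*4 = 36)
√(111 - 35)*H(-10, -6) = √(111 - 35)*36 = √76*36 = (2*√19)*36 = 72*√19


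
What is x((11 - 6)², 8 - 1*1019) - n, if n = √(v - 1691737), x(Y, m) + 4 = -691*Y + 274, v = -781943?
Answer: -17005 - 4*I*√154605 ≈ -17005.0 - 1572.8*I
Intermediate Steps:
x(Y, m) = 270 - 691*Y (x(Y, m) = -4 + (-691*Y + 274) = -4 + (274 - 691*Y) = 270 - 691*Y)
n = 4*I*√154605 (n = √(-781943 - 1691737) = √(-2473680) = 4*I*√154605 ≈ 1572.8*I)
x((11 - 6)², 8 - 1*1019) - n = (270 - 691*(11 - 6)²) - 4*I*√154605 = (270 - 691*5²) - 4*I*√154605 = (270 - 691*25) - 4*I*√154605 = (270 - 17275) - 4*I*√154605 = -17005 - 4*I*√154605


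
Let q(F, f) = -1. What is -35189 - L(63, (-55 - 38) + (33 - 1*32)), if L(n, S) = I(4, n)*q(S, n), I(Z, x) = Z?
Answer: -35185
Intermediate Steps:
L(n, S) = -4 (L(n, S) = 4*(-1) = -4)
-35189 - L(63, (-55 - 38) + (33 - 1*32)) = -35189 - 1*(-4) = -35189 + 4 = -35185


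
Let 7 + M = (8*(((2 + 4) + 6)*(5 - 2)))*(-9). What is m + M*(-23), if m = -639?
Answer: 59138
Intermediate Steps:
M = -2599 (M = -7 + (8*(((2 + 4) + 6)*(5 - 2)))*(-9) = -7 + (8*((6 + 6)*3))*(-9) = -7 + (8*(12*3))*(-9) = -7 + (8*36)*(-9) = -7 + 288*(-9) = -7 - 2592 = -2599)
m + M*(-23) = -639 - 2599*(-23) = -639 + 59777 = 59138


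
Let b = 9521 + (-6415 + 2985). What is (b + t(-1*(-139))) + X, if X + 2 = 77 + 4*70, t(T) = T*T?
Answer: 25767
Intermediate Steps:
b = 6091 (b = 9521 - 3430 = 6091)
t(T) = T²
X = 355 (X = -2 + (77 + 4*70) = -2 + (77 + 280) = -2 + 357 = 355)
(b + t(-1*(-139))) + X = (6091 + (-1*(-139))²) + 355 = (6091 + 139²) + 355 = (6091 + 19321) + 355 = 25412 + 355 = 25767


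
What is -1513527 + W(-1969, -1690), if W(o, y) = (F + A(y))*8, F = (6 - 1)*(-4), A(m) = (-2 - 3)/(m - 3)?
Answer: -2562672051/1693 ≈ -1.5137e+6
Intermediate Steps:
A(m) = -5/(-3 + m)
F = -20 (F = 5*(-4) = -20)
W(o, y) = -160 - 40/(-3 + y) (W(o, y) = (-20 - 5/(-3 + y))*8 = -160 - 40/(-3 + y))
-1513527 + W(-1969, -1690) = -1513527 + 40*(11 - 4*(-1690))/(-3 - 1690) = -1513527 + 40*(11 + 6760)/(-1693) = -1513527 + 40*(-1/1693)*6771 = -1513527 - 270840/1693 = -2562672051/1693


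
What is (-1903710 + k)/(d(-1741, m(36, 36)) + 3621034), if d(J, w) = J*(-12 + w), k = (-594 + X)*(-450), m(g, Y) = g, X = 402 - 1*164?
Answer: -174351/357925 ≈ -0.48712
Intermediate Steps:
X = 238 (X = 402 - 164 = 238)
k = 160200 (k = (-594 + 238)*(-450) = -356*(-450) = 160200)
(-1903710 + k)/(d(-1741, m(36, 36)) + 3621034) = (-1903710 + 160200)/(-1741*(-12 + 36) + 3621034) = -1743510/(-1741*24 + 3621034) = -1743510/(-41784 + 3621034) = -1743510/3579250 = -1743510*1/3579250 = -174351/357925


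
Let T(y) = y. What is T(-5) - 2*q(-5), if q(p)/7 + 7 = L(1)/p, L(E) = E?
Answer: 479/5 ≈ 95.800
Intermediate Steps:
q(p) = -49 + 7/p (q(p) = -49 + 7*(1/p) = -49 + 7/p)
T(-5) - 2*q(-5) = -5 - 2*(-49 + 7/(-5)) = -5 - 2*(-49 + 7*(-⅕)) = -5 - 2*(-49 - 7/5) = -5 - 2*(-252/5) = -5 + 504/5 = 479/5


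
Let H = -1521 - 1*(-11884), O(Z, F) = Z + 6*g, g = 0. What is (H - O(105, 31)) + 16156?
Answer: 26414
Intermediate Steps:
O(Z, F) = Z (O(Z, F) = Z + 6*0 = Z + 0 = Z)
H = 10363 (H = -1521 + 11884 = 10363)
(H - O(105, 31)) + 16156 = (10363 - 1*105) + 16156 = (10363 - 105) + 16156 = 10258 + 16156 = 26414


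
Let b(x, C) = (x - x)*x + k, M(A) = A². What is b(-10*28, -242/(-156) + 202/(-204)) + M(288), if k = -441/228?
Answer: 6303597/76 ≈ 82942.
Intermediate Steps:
k = -147/76 (k = -441*1/228 = -147/76 ≈ -1.9342)
b(x, C) = -147/76 (b(x, C) = (x - x)*x - 147/76 = 0*x - 147/76 = 0 - 147/76 = -147/76)
b(-10*28, -242/(-156) + 202/(-204)) + M(288) = -147/76 + 288² = -147/76 + 82944 = 6303597/76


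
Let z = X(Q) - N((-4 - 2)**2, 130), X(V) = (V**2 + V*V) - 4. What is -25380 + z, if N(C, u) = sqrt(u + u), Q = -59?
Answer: -18422 - 2*sqrt(65) ≈ -18438.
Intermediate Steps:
N(C, u) = sqrt(2)*sqrt(u) (N(C, u) = sqrt(2*u) = sqrt(2)*sqrt(u))
X(V) = -4 + 2*V**2 (X(V) = (V**2 + V**2) - 4 = 2*V**2 - 4 = -4 + 2*V**2)
z = 6958 - 2*sqrt(65) (z = (-4 + 2*(-59)**2) - sqrt(2)*sqrt(130) = (-4 + 2*3481) - 2*sqrt(65) = (-4 + 6962) - 2*sqrt(65) = 6958 - 2*sqrt(65) ≈ 6941.9)
-25380 + z = -25380 + (6958 - 2*sqrt(65)) = -18422 - 2*sqrt(65)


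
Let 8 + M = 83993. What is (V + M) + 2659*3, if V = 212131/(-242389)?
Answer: 22290365087/242389 ≈ 91961.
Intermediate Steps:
M = 83985 (M = -8 + 83993 = 83985)
V = -212131/242389 (V = 212131*(-1/242389) = -212131/242389 ≈ -0.87517)
(V + M) + 2659*3 = (-212131/242389 + 83985) + 2659*3 = 20356828034/242389 + 7977 = 22290365087/242389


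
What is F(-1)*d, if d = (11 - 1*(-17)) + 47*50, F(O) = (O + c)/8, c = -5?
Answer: -3567/2 ≈ -1783.5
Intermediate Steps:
F(O) = -5/8 + O/8 (F(O) = (O - 5)/8 = (-5 + O)*(1/8) = -5/8 + O/8)
d = 2378 (d = (11 + 17) + 2350 = 28 + 2350 = 2378)
F(-1)*d = (-5/8 + (1/8)*(-1))*2378 = (-5/8 - 1/8)*2378 = -3/4*2378 = -3567/2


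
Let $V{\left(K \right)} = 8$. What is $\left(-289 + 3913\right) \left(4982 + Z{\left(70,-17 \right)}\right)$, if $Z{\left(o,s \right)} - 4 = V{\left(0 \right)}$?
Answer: $18098256$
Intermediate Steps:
$Z{\left(o,s \right)} = 12$ ($Z{\left(o,s \right)} = 4 + 8 = 12$)
$\left(-289 + 3913\right) \left(4982 + Z{\left(70,-17 \right)}\right) = \left(-289 + 3913\right) \left(4982 + 12\right) = 3624 \cdot 4994 = 18098256$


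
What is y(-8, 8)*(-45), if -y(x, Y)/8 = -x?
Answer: 2880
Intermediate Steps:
y(x, Y) = 8*x (y(x, Y) = -(-8)*x = 8*x)
y(-8, 8)*(-45) = (8*(-8))*(-45) = -64*(-45) = 2880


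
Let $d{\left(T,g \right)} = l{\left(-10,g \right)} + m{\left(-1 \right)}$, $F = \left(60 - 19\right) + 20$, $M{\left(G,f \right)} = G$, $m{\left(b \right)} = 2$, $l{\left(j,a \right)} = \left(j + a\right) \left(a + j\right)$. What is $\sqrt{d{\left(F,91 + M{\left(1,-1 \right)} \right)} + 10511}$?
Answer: $\sqrt{17237} \approx 131.29$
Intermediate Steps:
$l{\left(j,a \right)} = \left(a + j\right)^{2}$ ($l{\left(j,a \right)} = \left(a + j\right) \left(a + j\right) = \left(a + j\right)^{2}$)
$F = 61$ ($F = 41 + 20 = 61$)
$d{\left(T,g \right)} = 2 + \left(-10 + g\right)^{2}$ ($d{\left(T,g \right)} = \left(g - 10\right)^{2} + 2 = \left(-10 + g\right)^{2} + 2 = 2 + \left(-10 + g\right)^{2}$)
$\sqrt{d{\left(F,91 + M{\left(1,-1 \right)} \right)} + 10511} = \sqrt{\left(2 + \left(-10 + \left(91 + 1\right)\right)^{2}\right) + 10511} = \sqrt{\left(2 + \left(-10 + 92\right)^{2}\right) + 10511} = \sqrt{\left(2 + 82^{2}\right) + 10511} = \sqrt{\left(2 + 6724\right) + 10511} = \sqrt{6726 + 10511} = \sqrt{17237}$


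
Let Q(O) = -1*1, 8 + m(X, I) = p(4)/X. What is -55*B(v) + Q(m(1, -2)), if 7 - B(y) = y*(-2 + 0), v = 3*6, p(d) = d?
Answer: -2366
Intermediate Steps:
v = 18
B(y) = 7 + 2*y (B(y) = 7 - y*(-2 + 0) = 7 - y*(-2) = 7 - (-2)*y = 7 + 2*y)
m(X, I) = -8 + 4/X
Q(O) = -1
-55*B(v) + Q(m(1, -2)) = -55*(7 + 2*18) - 1 = -55*(7 + 36) - 1 = -55*43 - 1 = -2365 - 1 = -2366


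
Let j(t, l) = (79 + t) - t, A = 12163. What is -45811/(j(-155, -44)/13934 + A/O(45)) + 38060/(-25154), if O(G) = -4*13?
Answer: 207122785758938/1065744380159 ≈ 194.35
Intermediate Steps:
O(G) = -52
j(t, l) = 79
-45811/(j(-155, -44)/13934 + A/O(45)) + 38060/(-25154) = -45811/(79/13934 + 12163/(-52)) + 38060/(-25154) = -45811/(79*(1/13934) + 12163*(-1/52)) + 38060*(-1/25154) = -45811/(79/13934 - 12163/52) - 19030/12577 = -45811/(-84737567/362284) - 19030/12577 = -45811*(-362284/84737567) - 19030/12577 = 16596592324/84737567 - 19030/12577 = 207122785758938/1065744380159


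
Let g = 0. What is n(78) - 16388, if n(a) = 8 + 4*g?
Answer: -16380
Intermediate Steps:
n(a) = 8 (n(a) = 8 + 4*0 = 8 + 0 = 8)
n(78) - 16388 = 8 - 16388 = -16380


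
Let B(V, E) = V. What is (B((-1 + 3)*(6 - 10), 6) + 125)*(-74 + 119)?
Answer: 5265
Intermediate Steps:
(B((-1 + 3)*(6 - 10), 6) + 125)*(-74 + 119) = ((-1 + 3)*(6 - 10) + 125)*(-74 + 119) = (2*(-4) + 125)*45 = (-8 + 125)*45 = 117*45 = 5265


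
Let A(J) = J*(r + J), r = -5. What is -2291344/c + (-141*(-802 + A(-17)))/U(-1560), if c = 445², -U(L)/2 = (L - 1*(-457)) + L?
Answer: -126642722/527340575 ≈ -0.24015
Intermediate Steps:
A(J) = J*(-5 + J)
U(L) = -914 - 4*L (U(L) = -2*((L - 1*(-457)) + L) = -2*((L + 457) + L) = -2*((457 + L) + L) = -2*(457 + 2*L) = -914 - 4*L)
c = 198025
-2291344/c + (-141*(-802 + A(-17)))/U(-1560) = -2291344/198025 + (-141*(-802 - 17*(-5 - 17)))/(-914 - 4*(-1560)) = -2291344*1/198025 + (-141*(-802 - 17*(-22)))/(-914 + 6240) = -2291344/198025 - 141*(-802 + 374)/5326 = -2291344/198025 - 141*(-428)*(1/5326) = -2291344/198025 + 60348*(1/5326) = -2291344/198025 + 30174/2663 = -126642722/527340575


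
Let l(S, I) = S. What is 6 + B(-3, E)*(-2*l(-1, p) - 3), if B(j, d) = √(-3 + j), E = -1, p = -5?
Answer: 6 - I*√6 ≈ 6.0 - 2.4495*I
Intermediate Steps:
6 + B(-3, E)*(-2*l(-1, p) - 3) = 6 + √(-3 - 3)*(-2*(-1) - 3) = 6 + √(-6)*(2 - 3) = 6 + (I*√6)*(-1) = 6 - I*√6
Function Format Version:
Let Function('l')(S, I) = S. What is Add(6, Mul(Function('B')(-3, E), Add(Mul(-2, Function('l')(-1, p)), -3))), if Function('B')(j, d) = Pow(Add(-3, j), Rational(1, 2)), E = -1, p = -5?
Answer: Add(6, Mul(-1, I, Pow(6, Rational(1, 2)))) ≈ Add(6.0000, Mul(-2.4495, I))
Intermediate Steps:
Add(6, Mul(Function('B')(-3, E), Add(Mul(-2, Function('l')(-1, p)), -3))) = Add(6, Mul(Pow(Add(-3, -3), Rational(1, 2)), Add(Mul(-2, -1), -3))) = Add(6, Mul(Pow(-6, Rational(1, 2)), Add(2, -3))) = Add(6, Mul(Mul(I, Pow(6, Rational(1, 2))), -1)) = Add(6, Mul(-1, I, Pow(6, Rational(1, 2))))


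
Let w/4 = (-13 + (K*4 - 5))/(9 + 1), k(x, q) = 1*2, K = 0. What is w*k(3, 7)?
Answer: -72/5 ≈ -14.400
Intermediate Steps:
k(x, q) = 2
w = -36/5 (w = 4*((-13 + (0*4 - 5))/(9 + 1)) = 4*((-13 + (0 - 5))/10) = 4*((-13 - 5)*(⅒)) = 4*(-18*⅒) = 4*(-9/5) = -36/5 ≈ -7.2000)
w*k(3, 7) = -36/5*2 = -72/5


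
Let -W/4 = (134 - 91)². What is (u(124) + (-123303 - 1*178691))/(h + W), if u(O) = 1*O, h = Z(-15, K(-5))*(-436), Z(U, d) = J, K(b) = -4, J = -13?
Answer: 150935/864 ≈ 174.69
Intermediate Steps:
Z(U, d) = -13
h = 5668 (h = -13*(-436) = 5668)
W = -7396 (W = -4*(134 - 91)² = -4*43² = -4*1849 = -7396)
u(O) = O
(u(124) + (-123303 - 1*178691))/(h + W) = (124 + (-123303 - 1*178691))/(5668 - 7396) = (124 + (-123303 - 178691))/(-1728) = (124 - 301994)*(-1/1728) = -301870*(-1/1728) = 150935/864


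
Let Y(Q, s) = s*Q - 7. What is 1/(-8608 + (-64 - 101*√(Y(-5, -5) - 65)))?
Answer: I/(-8672*I + 101*√47) ≈ -0.00011458 + 9.149e-6*I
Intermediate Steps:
Y(Q, s) = -7 + Q*s (Y(Q, s) = Q*s - 7 = -7 + Q*s)
1/(-8608 + (-64 - 101*√(Y(-5, -5) - 65))) = 1/(-8608 + (-64 - 101*√((-7 - 5*(-5)) - 65))) = 1/(-8608 + (-64 - 101*√((-7 + 25) - 65))) = 1/(-8608 + (-64 - 101*√(18 - 65))) = 1/(-8608 + (-64 - 101*I*√47)) = 1/(-8672 - 101*I*√47)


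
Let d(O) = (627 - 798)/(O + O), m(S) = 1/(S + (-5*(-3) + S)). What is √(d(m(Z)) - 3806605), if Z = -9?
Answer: I*√15225394/2 ≈ 1951.0*I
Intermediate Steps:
m(S) = 1/(15 + 2*S) (m(S) = 1/(S + (15 + S)) = 1/(15 + 2*S))
d(O) = -171/(2*O) (d(O) = -171*1/(2*O) = -171/(2*O))
√(d(m(Z)) - 3806605) = √(-171/(2*(1/(15 + 2*(-9)))) - 3806605) = √(-171/(2*(1/(15 - 18))) - 3806605) = √(-171/(2*(1/(-3))) - 3806605) = √(-171/(2*(-⅓)) - 3806605) = √(-171/2*(-3) - 3806605) = √(513/2 - 3806605) = √(-7612697/2) = I*√15225394/2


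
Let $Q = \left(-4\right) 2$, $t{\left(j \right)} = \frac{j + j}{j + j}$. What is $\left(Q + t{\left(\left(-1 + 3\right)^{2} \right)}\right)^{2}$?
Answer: $49$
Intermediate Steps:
$t{\left(j \right)} = 1$ ($t{\left(j \right)} = \frac{2 j}{2 j} = 2 j \frac{1}{2 j} = 1$)
$Q = -8$
$\left(Q + t{\left(\left(-1 + 3\right)^{2} \right)}\right)^{2} = \left(-8 + 1\right)^{2} = \left(-7\right)^{2} = 49$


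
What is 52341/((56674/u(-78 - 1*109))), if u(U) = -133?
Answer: -6961353/56674 ≈ -122.83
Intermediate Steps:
52341/((56674/u(-78 - 1*109))) = 52341/((56674/(-133))) = 52341/((56674*(-1/133))) = 52341/(-56674/133) = 52341*(-133/56674) = -6961353/56674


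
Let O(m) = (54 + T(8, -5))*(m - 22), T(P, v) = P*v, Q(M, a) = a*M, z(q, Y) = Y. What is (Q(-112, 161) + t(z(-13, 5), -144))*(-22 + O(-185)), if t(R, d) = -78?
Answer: 52881200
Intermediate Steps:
Q(M, a) = M*a
O(m) = -308 + 14*m (O(m) = (54 + 8*(-5))*(m - 22) = (54 - 40)*(-22 + m) = 14*(-22 + m) = -308 + 14*m)
(Q(-112, 161) + t(z(-13, 5), -144))*(-22 + O(-185)) = (-112*161 - 78)*(-22 + (-308 + 14*(-185))) = (-18032 - 78)*(-22 + (-308 - 2590)) = -18110*(-22 - 2898) = -18110*(-2920) = 52881200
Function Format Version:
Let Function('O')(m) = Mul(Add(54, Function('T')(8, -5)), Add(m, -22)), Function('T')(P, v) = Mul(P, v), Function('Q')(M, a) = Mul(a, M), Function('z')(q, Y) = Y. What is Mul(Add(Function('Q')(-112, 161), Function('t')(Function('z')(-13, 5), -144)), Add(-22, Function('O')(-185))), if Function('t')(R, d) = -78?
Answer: 52881200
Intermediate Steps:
Function('Q')(M, a) = Mul(M, a)
Function('O')(m) = Add(-308, Mul(14, m)) (Function('O')(m) = Mul(Add(54, Mul(8, -5)), Add(m, -22)) = Mul(Add(54, -40), Add(-22, m)) = Mul(14, Add(-22, m)) = Add(-308, Mul(14, m)))
Mul(Add(Function('Q')(-112, 161), Function('t')(Function('z')(-13, 5), -144)), Add(-22, Function('O')(-185))) = Mul(Add(Mul(-112, 161), -78), Add(-22, Add(-308, Mul(14, -185)))) = Mul(Add(-18032, -78), Add(-22, Add(-308, -2590))) = Mul(-18110, Add(-22, -2898)) = Mul(-18110, -2920) = 52881200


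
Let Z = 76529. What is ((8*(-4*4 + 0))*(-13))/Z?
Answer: 1664/76529 ≈ 0.021743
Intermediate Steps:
((8*(-4*4 + 0))*(-13))/Z = ((8*(-4*4 + 0))*(-13))/76529 = ((8*(-16 + 0))*(-13))*(1/76529) = ((8*(-16))*(-13))*(1/76529) = -128*(-13)*(1/76529) = 1664*(1/76529) = 1664/76529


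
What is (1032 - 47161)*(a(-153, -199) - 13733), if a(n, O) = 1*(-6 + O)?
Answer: 642946002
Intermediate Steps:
a(n, O) = -6 + O
(1032 - 47161)*(a(-153, -199) - 13733) = (1032 - 47161)*((-6 - 199) - 13733) = -46129*(-205 - 13733) = -46129*(-13938) = 642946002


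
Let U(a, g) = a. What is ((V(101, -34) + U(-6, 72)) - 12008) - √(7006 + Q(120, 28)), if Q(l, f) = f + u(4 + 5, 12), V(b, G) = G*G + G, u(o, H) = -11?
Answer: -10892 - √7023 ≈ -10976.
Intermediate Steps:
V(b, G) = G + G² (V(b, G) = G² + G = G + G²)
Q(l, f) = -11 + f (Q(l, f) = f - 11 = -11 + f)
((V(101, -34) + U(-6, 72)) - 12008) - √(7006 + Q(120, 28)) = ((-34*(1 - 34) - 6) - 12008) - √(7006 + (-11 + 28)) = ((-34*(-33) - 6) - 12008) - √(7006 + 17) = ((1122 - 6) - 12008) - √7023 = (1116 - 12008) - √7023 = -10892 - √7023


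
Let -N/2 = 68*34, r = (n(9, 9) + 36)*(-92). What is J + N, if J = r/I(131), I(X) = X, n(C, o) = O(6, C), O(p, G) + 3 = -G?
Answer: -607952/131 ≈ -4640.9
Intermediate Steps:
O(p, G) = -3 - G
n(C, o) = -3 - C
r = -2208 (r = ((-3 - 1*9) + 36)*(-92) = ((-3 - 9) + 36)*(-92) = (-12 + 36)*(-92) = 24*(-92) = -2208)
J = -2208/131 ≈ -16.855
N = -4624 (N = -136*34 = -2*2312 = -4624)
J + N = -2208/131 - 4624 = -607952/131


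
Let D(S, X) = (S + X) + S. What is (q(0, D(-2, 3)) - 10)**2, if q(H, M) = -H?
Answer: 100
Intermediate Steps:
D(S, X) = X + 2*S
(q(0, D(-2, 3)) - 10)**2 = (-1*0 - 10)**2 = (0 - 10)**2 = (-10)**2 = 100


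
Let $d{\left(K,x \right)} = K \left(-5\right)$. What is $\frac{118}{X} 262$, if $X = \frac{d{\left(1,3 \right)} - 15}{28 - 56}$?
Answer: $\frac{216412}{5} \approx 43282.0$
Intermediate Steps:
$d{\left(K,x \right)} = - 5 K$
$X = \frac{5}{7}$ ($X = \frac{\left(-5\right) 1 - 15}{28 - 56} = \frac{-5 - 15}{-28} = \left(-20\right) \left(- \frac{1}{28}\right) = \frac{5}{7} \approx 0.71429$)
$\frac{118}{X} 262 = \frac{118}{\frac{5}{7}} \cdot 262 = 118 \cdot \frac{7}{5} \cdot 262 = \frac{826}{5} \cdot 262 = \frac{216412}{5}$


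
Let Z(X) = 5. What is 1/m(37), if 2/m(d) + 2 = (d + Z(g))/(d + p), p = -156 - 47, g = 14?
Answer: -187/166 ≈ -1.1265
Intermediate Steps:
p = -203
m(d) = 2/(-2 + (5 + d)/(-203 + d)) (m(d) = 2/(-2 + (d + 5)/(d - 203)) = 2/(-2 + (5 + d)/(-203 + d)))
1/m(37) = 1/(2*(203 - 1*37)/(-411 + 37)) = 1/(2*(203 - 37)/(-374)) = 1/(2*(-1/374)*166) = 1/(-166/187) = -187/166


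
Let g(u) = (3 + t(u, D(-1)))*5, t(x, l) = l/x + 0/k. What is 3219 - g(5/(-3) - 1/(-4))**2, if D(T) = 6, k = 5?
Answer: 919266/289 ≈ 3180.9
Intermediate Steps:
t(x, l) = l/x (t(x, l) = l/x + 0/5 = l/x + 0*(1/5) = l/x + 0 = l/x)
g(u) = 15 + 30/u (g(u) = (3 + 6/u)*5 = 15 + 30/u)
3219 - g(5/(-3) - 1/(-4))**2 = 3219 - (15 + 30/(5/(-3) - 1/(-4)))**2 = 3219 - (15 + 30/(5*(-1/3) - 1*(-1/4)))**2 = 3219 - (15 + 30/(-5/3 + 1/4))**2 = 3219 - (15 + 30/(-17/12))**2 = 3219 - (15 + 30*(-12/17))**2 = 3219 - (15 - 360/17)**2 = 3219 - (-105/17)**2 = 3219 - 1*11025/289 = 3219 - 11025/289 = 919266/289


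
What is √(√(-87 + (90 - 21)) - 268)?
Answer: √(-268 + 3*I*√2) ≈ 0.1296 + 16.371*I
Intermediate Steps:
√(√(-87 + (90 - 21)) - 268) = √(√(-87 + 69) - 268) = √(√(-18) - 268) = √(3*I*√2 - 268) = √(-268 + 3*I*√2)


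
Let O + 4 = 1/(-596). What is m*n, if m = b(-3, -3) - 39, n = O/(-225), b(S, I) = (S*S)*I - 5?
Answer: -3763/2980 ≈ -1.2628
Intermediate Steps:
O = -2385/596 (O = -4 + 1/(-596) = -4 - 1/596 = -2385/596 ≈ -4.0017)
b(S, I) = -5 + I*S² (b(S, I) = S²*I - 5 = I*S² - 5 = -5 + I*S²)
n = 53/2980 (n = -2385/596/(-225) = -2385/596*(-1/225) = 53/2980 ≈ 0.017785)
m = -71 (m = (-5 - 3*(-3)²) - 39 = (-5 - 3*9) - 39 = (-5 - 27) - 39 = -32 - 39 = -71)
m*n = -71*53/2980 = -3763/2980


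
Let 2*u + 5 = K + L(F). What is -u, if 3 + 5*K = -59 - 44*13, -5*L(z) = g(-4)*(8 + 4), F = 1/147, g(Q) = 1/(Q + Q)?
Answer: 263/4 ≈ 65.750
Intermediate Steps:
g(Q) = 1/(2*Q)
F = 1/147 ≈ 0.0068027
L(z) = 3/10 (L(z) = -(1/2)/(-4)*(8 + 4)/5 = -(1/2)*(-1/4)*12/5 = -(-1)*12/40 = -1/5*(-3/2) = 3/10)
K = -634/5 (K = -3/5 + (-59 - 44*13)/5 = -3/5 + (-59 - 572)/5 = -3/5 + (1/5)*(-631) = -3/5 - 631/5 = -634/5 ≈ -126.80)
u = -263/4 (u = -5/2 + (-634/5 + 3/10)/2 = -5/2 + (1/2)*(-253/2) = -5/2 - 253/4 = -263/4 ≈ -65.750)
-u = -1*(-263/4) = 263/4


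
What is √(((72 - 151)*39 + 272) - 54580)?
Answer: I*√57389 ≈ 239.56*I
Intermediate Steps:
√(((72 - 151)*39 + 272) - 54580) = √((-79*39 + 272) - 54580) = √((-3081 + 272) - 54580) = √(-2809 - 54580) = √(-57389) = I*√57389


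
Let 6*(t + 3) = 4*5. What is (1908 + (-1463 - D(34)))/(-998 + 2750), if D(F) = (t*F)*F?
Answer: 179/5256 ≈ 0.034056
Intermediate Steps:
t = 1/3 (t = -3 + (4*5)/6 = -3 + (1/6)*20 = -3 + 10/3 = 1/3 ≈ 0.33333)
D(F) = F**2/3 (D(F) = (F/3)*F = F**2/3)
(1908 + (-1463 - D(34)))/(-998 + 2750) = (1908 + (-1463 - 34**2/3))/(-998 + 2750) = (1908 + (-1463 - 1156/3))/1752 = (1908 + (-1463 - 1*1156/3))*(1/1752) = (1908 + (-1463 - 1156/3))*(1/1752) = (1908 - 5545/3)*(1/1752) = (179/3)*(1/1752) = 179/5256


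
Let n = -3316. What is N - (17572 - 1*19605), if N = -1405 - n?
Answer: 3944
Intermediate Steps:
N = 1911 (N = -1405 - 1*(-3316) = -1405 + 3316 = 1911)
N - (17572 - 1*19605) = 1911 - (17572 - 1*19605) = 1911 - (17572 - 19605) = 1911 - 1*(-2033) = 1911 + 2033 = 3944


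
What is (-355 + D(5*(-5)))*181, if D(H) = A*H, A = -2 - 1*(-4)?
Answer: -73305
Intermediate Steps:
A = 2 (A = -2 + 4 = 2)
D(H) = 2*H
(-355 + D(5*(-5)))*181 = (-355 + 2*(5*(-5)))*181 = (-355 + 2*(-25))*181 = (-355 - 50)*181 = -405*181 = -73305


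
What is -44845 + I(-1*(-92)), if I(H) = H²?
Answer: -36381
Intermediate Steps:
-44845 + I(-1*(-92)) = -44845 + (-1*(-92))² = -44845 + 92² = -44845 + 8464 = -36381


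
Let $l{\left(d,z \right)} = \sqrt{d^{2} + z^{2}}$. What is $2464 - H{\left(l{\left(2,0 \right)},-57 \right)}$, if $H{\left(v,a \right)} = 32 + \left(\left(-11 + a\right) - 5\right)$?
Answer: $2505$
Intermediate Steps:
$H{\left(v,a \right)} = 16 + a$ ($H{\left(v,a \right)} = 32 + \left(-16 + a\right) = 16 + a$)
$2464 - H{\left(l{\left(2,0 \right)},-57 \right)} = 2464 - \left(16 - 57\right) = 2464 - -41 = 2464 + 41 = 2505$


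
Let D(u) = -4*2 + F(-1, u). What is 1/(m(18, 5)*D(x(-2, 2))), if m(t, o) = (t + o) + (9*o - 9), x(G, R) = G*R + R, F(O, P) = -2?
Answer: -1/590 ≈ -0.0016949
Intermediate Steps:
x(G, R) = R + G*R
m(t, o) = -9 + t + 10*o (m(t, o) = (o + t) + (-9 + 9*o) = -9 + t + 10*o)
D(u) = -10 (D(u) = -4*2 - 2 = -8 - 2 = -10)
1/(m(18, 5)*D(x(-2, 2))) = 1/((-9 + 18 + 10*5)*(-10)) = 1/((-9 + 18 + 50)*(-10)) = 1/(59*(-10)) = 1/(-590) = -1/590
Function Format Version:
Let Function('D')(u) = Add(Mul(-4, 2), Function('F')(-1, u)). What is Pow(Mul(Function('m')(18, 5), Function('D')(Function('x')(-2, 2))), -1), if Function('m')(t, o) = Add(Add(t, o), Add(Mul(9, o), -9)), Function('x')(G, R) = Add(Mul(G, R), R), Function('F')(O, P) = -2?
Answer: Rational(-1, 590) ≈ -0.0016949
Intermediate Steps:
Function('x')(G, R) = Add(R, Mul(G, R))
Function('m')(t, o) = Add(-9, t, Mul(10, o)) (Function('m')(t, o) = Add(Add(o, t), Add(-9, Mul(9, o))) = Add(-9, t, Mul(10, o)))
Function('D')(u) = -10 (Function('D')(u) = Add(Mul(-4, 2), -2) = Add(-8, -2) = -10)
Pow(Mul(Function('m')(18, 5), Function('D')(Function('x')(-2, 2))), -1) = Pow(Mul(Add(-9, 18, Mul(10, 5)), -10), -1) = Pow(Mul(Add(-9, 18, 50), -10), -1) = Pow(Mul(59, -10), -1) = Pow(-590, -1) = Rational(-1, 590)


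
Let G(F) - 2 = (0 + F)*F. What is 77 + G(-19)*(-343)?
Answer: -124432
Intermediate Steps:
G(F) = 2 + F**2 (G(F) = 2 + (0 + F)*F = 2 + F*F = 2 + F**2)
77 + G(-19)*(-343) = 77 + (2 + (-19)**2)*(-343) = 77 + (2 + 361)*(-343) = 77 + 363*(-343) = 77 - 124509 = -124432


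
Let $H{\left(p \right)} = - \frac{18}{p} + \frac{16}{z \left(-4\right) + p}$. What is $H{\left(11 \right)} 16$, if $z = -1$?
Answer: $- \frac{1504}{165} \approx -9.1152$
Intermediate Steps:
$H{\left(p \right)} = - \frac{18}{p} + \frac{16}{4 + p}$ ($H{\left(p \right)} = - \frac{18}{p} + \frac{16}{\left(-1\right) \left(-4\right) + p} = - \frac{18}{p} + \frac{16}{4 + p}$)
$H{\left(11 \right)} 16 = \frac{2 \left(-36 - 11\right)}{11 \left(4 + 11\right)} 16 = 2 \cdot \frac{1}{11} \cdot \frac{1}{15} \left(-36 - 11\right) 16 = 2 \cdot \frac{1}{11} \cdot \frac{1}{15} \left(-47\right) 16 = \left(- \frac{94}{165}\right) 16 = - \frac{1504}{165}$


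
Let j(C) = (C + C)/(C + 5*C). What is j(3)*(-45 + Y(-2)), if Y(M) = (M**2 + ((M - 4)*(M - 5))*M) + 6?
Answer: -119/3 ≈ -39.667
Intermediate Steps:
j(C) = 1/3 (j(C) = (2*C)/((6*C)) = (2*C)*(1/(6*C)) = 1/3)
Y(M) = 6 + M**2 + M*(-5 + M)*(-4 + M) (Y(M) = (M**2 + ((-4 + M)*(-5 + M))*M) + 6 = (M**2 + ((-5 + M)*(-4 + M))*M) + 6 = (M**2 + M*(-5 + M)*(-4 + M)) + 6 = 6 + M**2 + M*(-5 + M)*(-4 + M))
j(3)*(-45 + Y(-2)) = (-45 + (6 + (-2)**3 - 8*(-2)**2 + 20*(-2)))/3 = (-45 + (6 - 8 - 8*4 - 40))/3 = (-45 + (6 - 8 - 32 - 40))/3 = (-45 - 74)/3 = (1/3)*(-119) = -119/3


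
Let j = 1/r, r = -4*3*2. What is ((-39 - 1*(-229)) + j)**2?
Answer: 20784481/576 ≈ 36084.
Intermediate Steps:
r = -24 (r = -12*2 = -24)
j = -1/24 (j = 1/(-24) = -1/24 ≈ -0.041667)
((-39 - 1*(-229)) + j)**2 = ((-39 - 1*(-229)) - 1/24)**2 = ((-39 + 229) - 1/24)**2 = (190 - 1/24)**2 = (4559/24)**2 = 20784481/576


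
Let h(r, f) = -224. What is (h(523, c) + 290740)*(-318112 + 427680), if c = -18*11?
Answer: 31831257088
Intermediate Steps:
c = -198
(h(523, c) + 290740)*(-318112 + 427680) = (-224 + 290740)*(-318112 + 427680) = 290516*109568 = 31831257088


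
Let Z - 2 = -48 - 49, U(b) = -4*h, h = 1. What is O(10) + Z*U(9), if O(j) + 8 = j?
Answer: 382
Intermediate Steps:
O(j) = -8 + j
U(b) = -4 (U(b) = -4*1 = -4)
Z = -95 (Z = 2 + (-48 - 49) = 2 - 97 = -95)
O(10) + Z*U(9) = (-8 + 10) - 95*(-4) = 2 + 380 = 382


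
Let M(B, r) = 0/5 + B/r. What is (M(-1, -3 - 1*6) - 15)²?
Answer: 17956/81 ≈ 221.68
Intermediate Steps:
M(B, r) = B/r (M(B, r) = 0*(⅕) + B/r = 0 + B/r = B/r)
(M(-1, -3 - 1*6) - 15)² = (-1/(-3 - 1*6) - 15)² = (-1/(-3 - 6) - 15)² = (-1/(-9) - 15)² = (-1*(-⅑) - 15)² = (⅑ - 15)² = (-134/9)² = 17956/81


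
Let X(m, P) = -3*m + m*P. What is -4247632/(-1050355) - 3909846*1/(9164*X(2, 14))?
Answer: -1625184851537/105879985420 ≈ -15.349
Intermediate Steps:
X(m, P) = -3*m + P*m
-4247632/(-1050355) - 3909846*1/(9164*X(2, 14)) = -4247632/(-1050355) - 3909846*1/(18328*(-3 + 14)) = -4247632*(-1/1050355) - 3909846/(-316*11*(-58)) = 4247632/1050355 - 3909846/(-158*22*(-58)) = 4247632/1050355 - 3909846/((-3476*(-58))) = 4247632/1050355 - 3909846/201608 = 4247632/1050355 - 3909846*1/201608 = 4247632/1050355 - 1954923/100804 = -1625184851537/105879985420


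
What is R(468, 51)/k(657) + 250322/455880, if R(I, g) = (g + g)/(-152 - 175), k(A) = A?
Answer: 2985134911/5441155740 ≈ 0.54862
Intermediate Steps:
R(I, g) = -2*g/327 (R(I, g) = (2*g)/(-327) = (2*g)*(-1/327) = -2*g/327)
R(468, 51)/k(657) + 250322/455880 = -2/327*51/657 + 250322/455880 = -34/109*1/657 + 250322*(1/455880) = -34/71613 + 125161/227940 = 2985134911/5441155740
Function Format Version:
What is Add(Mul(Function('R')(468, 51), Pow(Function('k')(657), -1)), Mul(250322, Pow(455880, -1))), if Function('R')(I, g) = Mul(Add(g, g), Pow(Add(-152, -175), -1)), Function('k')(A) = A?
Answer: Rational(2985134911, 5441155740) ≈ 0.54862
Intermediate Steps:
Function('R')(I, g) = Mul(Rational(-2, 327), g) (Function('R')(I, g) = Mul(Mul(2, g), Pow(-327, -1)) = Mul(Mul(2, g), Rational(-1, 327)) = Mul(Rational(-2, 327), g))
Add(Mul(Function('R')(468, 51), Pow(Function('k')(657), -1)), Mul(250322, Pow(455880, -1))) = Add(Mul(Mul(Rational(-2, 327), 51), Pow(657, -1)), Mul(250322, Pow(455880, -1))) = Add(Mul(Rational(-34, 109), Rational(1, 657)), Mul(250322, Rational(1, 455880))) = Add(Rational(-34, 71613), Rational(125161, 227940)) = Rational(2985134911, 5441155740)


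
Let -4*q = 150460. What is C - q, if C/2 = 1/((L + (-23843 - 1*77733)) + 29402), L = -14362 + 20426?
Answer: 1243363824/33055 ≈ 37615.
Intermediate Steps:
q = -37615 (q = -1/4*150460 = -37615)
L = 6064
C = -1/33055 (C = 2/((6064 + (-23843 - 1*77733)) + 29402) = 2/((6064 + (-23843 - 77733)) + 29402) = 2/((6064 - 101576) + 29402) = 2/(-95512 + 29402) = 2/(-66110) = 2*(-1/66110) = -1/33055 ≈ -3.0253e-5)
C - q = -1/33055 - 1*(-37615) = -1/33055 + 37615 = 1243363824/33055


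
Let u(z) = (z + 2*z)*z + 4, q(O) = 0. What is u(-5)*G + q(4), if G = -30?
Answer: -2370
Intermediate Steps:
u(z) = 4 + 3*z² (u(z) = (3*z)*z + 4 = 3*z² + 4 = 4 + 3*z²)
u(-5)*G + q(4) = (4 + 3*(-5)²)*(-30) + 0 = (4 + 3*25)*(-30) + 0 = (4 + 75)*(-30) + 0 = 79*(-30) + 0 = -2370 + 0 = -2370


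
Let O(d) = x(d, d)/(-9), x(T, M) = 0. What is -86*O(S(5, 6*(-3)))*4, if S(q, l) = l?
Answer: 0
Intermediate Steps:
O(d) = 0 (O(d) = 0/(-9) = 0*(-1/9) = 0)
-86*O(S(5, 6*(-3)))*4 = -86*0*4 = 0*4 = 0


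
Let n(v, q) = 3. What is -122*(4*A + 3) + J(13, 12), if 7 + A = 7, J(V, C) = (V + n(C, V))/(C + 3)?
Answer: -5474/15 ≈ -364.93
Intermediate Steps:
J(V, C) = (3 + V)/(3 + C) (J(V, C) = (V + 3)/(C + 3) = (3 + V)/(3 + C))
A = 0 (A = -7 + 7 = 0)
-122*(4*A + 3) + J(13, 12) = -122*(4*0 + 3) + (3 + 13)/(3 + 12) = -122*(0 + 3) + 16/15 = -122*3 + (1/15)*16 = -366 + 16/15 = -5474/15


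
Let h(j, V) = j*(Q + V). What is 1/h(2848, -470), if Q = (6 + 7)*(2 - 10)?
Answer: -1/1634752 ≈ -6.1171e-7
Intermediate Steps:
Q = -104 (Q = 13*(-8) = -104)
h(j, V) = j*(-104 + V)
1/h(2848, -470) = 1/(2848*(-104 - 470)) = 1/(2848*(-574)) = 1/(-1634752) = -1/1634752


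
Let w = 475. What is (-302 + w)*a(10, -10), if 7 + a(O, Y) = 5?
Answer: -346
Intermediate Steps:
a(O, Y) = -2 (a(O, Y) = -7 + 5 = -2)
(-302 + w)*a(10, -10) = (-302 + 475)*(-2) = 173*(-2) = -346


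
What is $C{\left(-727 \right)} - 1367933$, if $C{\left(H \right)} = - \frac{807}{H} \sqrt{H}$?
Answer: $-1367933 + \frac{807 i \sqrt{727}}{727} \approx -1.3679 \cdot 10^{6} + 29.93 i$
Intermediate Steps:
$C{\left(H \right)} = - \frac{807}{\sqrt{H}}$
$C{\left(-727 \right)} - 1367933 = - \frac{807}{i \sqrt{727}} - 1367933 = - 807 \left(- \frac{i \sqrt{727}}{727}\right) - 1367933 = \frac{807 i \sqrt{727}}{727} - 1367933 = -1367933 + \frac{807 i \sqrt{727}}{727}$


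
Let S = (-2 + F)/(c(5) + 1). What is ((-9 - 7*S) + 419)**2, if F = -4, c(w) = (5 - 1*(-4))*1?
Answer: 4289041/25 ≈ 1.7156e+5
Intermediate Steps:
c(w) = 9 (c(w) = (5 + 4)*1 = 9*1 = 9)
S = -3/5 (S = (-2 - 4)/(9 + 1) = -6/10 = (1/10)*(-6) = -3/5 ≈ -0.60000)
((-9 - 7*S) + 419)**2 = ((-9 - 7*(-3/5)) + 419)**2 = ((-9 + 21/5) + 419)**2 = (-24/5 + 419)**2 = (2071/5)**2 = 4289041/25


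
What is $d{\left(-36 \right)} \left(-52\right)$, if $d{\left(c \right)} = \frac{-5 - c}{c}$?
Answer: $\frac{403}{9} \approx 44.778$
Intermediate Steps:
$d{\left(c \right)} = \frac{-5 - c}{c}$
$d{\left(-36 \right)} \left(-52\right) = \frac{-5 - -36}{-36} \left(-52\right) = - \frac{-5 + 36}{36} \left(-52\right) = \left(- \frac{1}{36}\right) 31 \left(-52\right) = \left(- \frac{31}{36}\right) \left(-52\right) = \frac{403}{9}$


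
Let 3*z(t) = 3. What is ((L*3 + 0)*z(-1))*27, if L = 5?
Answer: 405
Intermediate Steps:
z(t) = 1 (z(t) = (1/3)*3 = 1)
((L*3 + 0)*z(-1))*27 = ((5*3 + 0)*1)*27 = ((15 + 0)*1)*27 = (15*1)*27 = 15*27 = 405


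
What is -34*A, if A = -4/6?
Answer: 68/3 ≈ 22.667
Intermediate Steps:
A = -2/3 (A = -4*1/6 = -2/3 ≈ -0.66667)
-34*A = -34*(-2/3) = 68/3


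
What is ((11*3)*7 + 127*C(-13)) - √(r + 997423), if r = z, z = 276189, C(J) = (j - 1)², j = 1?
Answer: 231 - 2*√318403 ≈ -897.54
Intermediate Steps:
C(J) = 0 (C(J) = (1 - 1)² = 0² = 0)
r = 276189
((11*3)*7 + 127*C(-13)) - √(r + 997423) = ((11*3)*7 + 127*0) - √(276189 + 997423) = (33*7 + 0) - √1273612 = (231 + 0) - 2*√318403 = 231 - 2*√318403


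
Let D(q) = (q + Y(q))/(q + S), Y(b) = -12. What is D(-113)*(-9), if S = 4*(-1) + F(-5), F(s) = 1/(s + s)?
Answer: -11250/1171 ≈ -9.6072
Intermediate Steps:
F(s) = 1/(2*s)
S = -41/10 (S = 4*(-1) + (1/2)/(-5) = -4 + (1/2)*(-1/5) = -4 - 1/10 = -41/10 ≈ -4.1000)
D(q) = (-12 + q)/(-41/10 + q) (D(q) = (q - 12)/(q - 41/10) = (-12 + q)/(-41/10 + q))
D(-113)*(-9) = (10*(12 - 1*(-113))/(41 - 10*(-113)))*(-9) = (10*(12 + 113)/(41 + 1130))*(-9) = (10*125/1171)*(-9) = (10*(1/1171)*125)*(-9) = (1250/1171)*(-9) = -11250/1171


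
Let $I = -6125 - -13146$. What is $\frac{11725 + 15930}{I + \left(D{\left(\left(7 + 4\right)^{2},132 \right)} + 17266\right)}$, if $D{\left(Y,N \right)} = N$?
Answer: $\frac{27655}{24419} \approx 1.1325$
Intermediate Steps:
$I = 7021$ ($I = -6125 + 13146 = 7021$)
$\frac{11725 + 15930}{I + \left(D{\left(\left(7 + 4\right)^{2},132 \right)} + 17266\right)} = \frac{11725 + 15930}{7021 + \left(132 + 17266\right)} = \frac{27655}{7021 + 17398} = \frac{27655}{24419}$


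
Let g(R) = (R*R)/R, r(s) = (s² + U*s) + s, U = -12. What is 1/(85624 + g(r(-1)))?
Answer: 1/85636 ≈ 1.1677e-5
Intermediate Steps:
r(s) = s² - 11*s (r(s) = (s² - 12*s) + s = s² - 11*s)
g(R) = R (g(R) = R²/R = R)
1/(85624 + g(r(-1))) = 1/(85624 - (-11 - 1)) = 1/(85624 - 1*(-12)) = 1/(85624 + 12) = 1/85636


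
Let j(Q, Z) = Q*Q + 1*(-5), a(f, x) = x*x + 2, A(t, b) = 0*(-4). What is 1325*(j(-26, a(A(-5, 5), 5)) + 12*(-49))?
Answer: 109975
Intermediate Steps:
A(t, b) = 0
a(f, x) = 2 + x² (a(f, x) = x² + 2 = 2 + x²)
j(Q, Z) = -5 + Q² (j(Q, Z) = Q² - 5 = -5 + Q²)
1325*(j(-26, a(A(-5, 5), 5)) + 12*(-49)) = 1325*((-5 + (-26)²) + 12*(-49)) = 1325*((-5 + 676) - 588) = 1325*(671 - 588) = 1325*83 = 109975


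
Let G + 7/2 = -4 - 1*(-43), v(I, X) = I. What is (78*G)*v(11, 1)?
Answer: 30459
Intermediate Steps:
G = 71/2 (G = -7/2 + (-4 - 1*(-43)) = -7/2 + (-4 + 43) = -7/2 + 39 = 71/2 ≈ 35.500)
(78*G)*v(11, 1) = (78*(71/2))*11 = 2769*11 = 30459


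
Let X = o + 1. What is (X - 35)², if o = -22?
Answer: 3136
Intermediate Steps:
X = -21 (X = -22 + 1 = -21)
(X - 35)² = (-21 - 35)² = (-56)² = 3136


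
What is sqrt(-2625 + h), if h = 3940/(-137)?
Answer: I*sqrt(49808405)/137 ≈ 51.515*I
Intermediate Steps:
h = -3940/137 (h = 3940*(-1/137) = -3940/137 ≈ -28.759)
sqrt(-2625 + h) = sqrt(-2625 - 3940/137) = sqrt(-363565/137) = I*sqrt(49808405)/137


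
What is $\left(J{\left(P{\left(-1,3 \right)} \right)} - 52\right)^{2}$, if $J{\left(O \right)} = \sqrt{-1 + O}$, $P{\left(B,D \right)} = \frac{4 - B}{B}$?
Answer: $\left(52 - i \sqrt{6}\right)^{2} \approx 2698.0 - 254.75 i$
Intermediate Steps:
$P{\left(B,D \right)} = \frac{4 - B}{B}$
$\left(J{\left(P{\left(-1,3 \right)} \right)} - 52\right)^{2} = \left(\sqrt{-1 + \frac{4 - -1}{-1}} - 52\right)^{2} = \left(\sqrt{-1 - \left(4 + 1\right)} - 52\right)^{2} = \left(\sqrt{-1 - 5} - 52\right)^{2} = \left(\sqrt{-6} - 52\right)^{2} = \left(i \sqrt{6} - 52\right)^{2} = \left(-52 + i \sqrt{6}\right)^{2}$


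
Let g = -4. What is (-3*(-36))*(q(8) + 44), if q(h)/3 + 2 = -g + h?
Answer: 7992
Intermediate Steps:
q(h) = 6 + 3*h (q(h) = -6 + 3*(-1*(-4) + h) = -6 + 3*(4 + h) = -6 + (12 + 3*h) = 6 + 3*h)
(-3*(-36))*(q(8) + 44) = (-3*(-36))*((6 + 3*8) + 44) = 108*((6 + 24) + 44) = 108*(30 + 44) = 108*74 = 7992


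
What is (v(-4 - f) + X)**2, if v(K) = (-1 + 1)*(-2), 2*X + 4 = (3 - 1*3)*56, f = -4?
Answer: 4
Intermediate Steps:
X = -2 (X = -2 + ((3 - 1*3)*56)/2 = -2 + ((3 - 3)*56)/2 = -2 + (0*56)/2 = -2 + (1/2)*0 = -2 + 0 = -2)
v(K) = 0 (v(K) = 0*(-2) = 0)
(v(-4 - f) + X)**2 = (0 - 2)**2 = (-2)**2 = 4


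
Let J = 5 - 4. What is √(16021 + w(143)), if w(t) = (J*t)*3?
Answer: 5*√658 ≈ 128.26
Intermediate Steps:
J = 1
w(t) = 3*t (w(t) = (1*t)*3 = t*3 = 3*t)
√(16021 + w(143)) = √(16021 + 3*143) = √(16021 + 429) = √16450 = 5*√658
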